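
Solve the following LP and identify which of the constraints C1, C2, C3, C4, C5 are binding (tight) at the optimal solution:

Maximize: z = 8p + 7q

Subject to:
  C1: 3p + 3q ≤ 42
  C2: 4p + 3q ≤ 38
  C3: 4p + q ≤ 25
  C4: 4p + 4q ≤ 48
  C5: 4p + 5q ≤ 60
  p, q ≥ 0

At p = 2, q = 10, compute slack b - a·x for each constraint:
  C1: 42 − 36 = 6  (slack)
  C2: 38 − 38 = 0  (binding)
  C3: 25 − 18 = 7  (slack)
  C4: 48 − 48 = 0  (binding)
  C5: 60 − 58 = 2  (slack)

Optimal: p = 2, q = 10
Binding: C2, C4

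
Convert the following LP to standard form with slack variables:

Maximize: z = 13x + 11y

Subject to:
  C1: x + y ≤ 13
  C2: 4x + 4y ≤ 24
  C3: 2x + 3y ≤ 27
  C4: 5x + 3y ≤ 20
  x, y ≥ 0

max z = 13x + 11y

s.t.
  x + y + s1 = 13
  4x + 4y + s2 = 24
  2x + 3y + s3 = 27
  5x + 3y + s4 = 20
  x, y, s1, s2, s3, s4 ≥ 0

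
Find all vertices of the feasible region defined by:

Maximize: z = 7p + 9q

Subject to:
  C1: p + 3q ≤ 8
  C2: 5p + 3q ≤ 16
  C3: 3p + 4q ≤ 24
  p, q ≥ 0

(0, 0), (3.2, 0), (2, 2), (0, 2.667)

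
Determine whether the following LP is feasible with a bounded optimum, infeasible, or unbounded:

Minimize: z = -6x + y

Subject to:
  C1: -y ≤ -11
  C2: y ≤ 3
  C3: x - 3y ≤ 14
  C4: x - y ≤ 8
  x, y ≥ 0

Infeasible (no feasible solution exists)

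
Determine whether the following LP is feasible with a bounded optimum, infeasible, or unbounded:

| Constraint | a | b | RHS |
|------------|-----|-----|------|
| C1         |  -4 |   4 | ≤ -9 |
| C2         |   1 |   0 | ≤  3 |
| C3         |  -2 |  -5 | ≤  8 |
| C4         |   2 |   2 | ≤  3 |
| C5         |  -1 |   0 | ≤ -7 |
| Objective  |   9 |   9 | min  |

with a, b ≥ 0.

Infeasible (no feasible solution exists)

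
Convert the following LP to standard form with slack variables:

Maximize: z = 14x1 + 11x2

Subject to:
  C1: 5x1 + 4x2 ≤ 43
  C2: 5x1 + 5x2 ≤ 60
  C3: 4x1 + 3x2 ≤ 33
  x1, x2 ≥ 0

max z = 14x1 + 11x2

s.t.
  5x1 + 4x2 + s1 = 43
  5x1 + 5x2 + s2 = 60
  4x1 + 3x2 + s3 = 33
  x1, x2, s1, s2, s3 ≥ 0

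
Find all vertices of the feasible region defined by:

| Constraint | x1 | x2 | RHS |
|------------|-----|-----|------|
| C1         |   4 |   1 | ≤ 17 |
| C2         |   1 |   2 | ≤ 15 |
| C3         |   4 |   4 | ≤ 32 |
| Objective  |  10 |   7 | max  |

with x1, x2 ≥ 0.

(0, 0), (4.25, 0), (3, 5), (1, 7), (0, 7.5)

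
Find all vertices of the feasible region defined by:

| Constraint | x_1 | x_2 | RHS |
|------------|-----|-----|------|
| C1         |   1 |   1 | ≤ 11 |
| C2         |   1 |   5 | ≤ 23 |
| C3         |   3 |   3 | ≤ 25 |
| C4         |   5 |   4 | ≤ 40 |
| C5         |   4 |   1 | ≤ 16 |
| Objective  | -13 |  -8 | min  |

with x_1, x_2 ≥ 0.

(0, 0), (4, 0), (3, 4), (0, 4.6)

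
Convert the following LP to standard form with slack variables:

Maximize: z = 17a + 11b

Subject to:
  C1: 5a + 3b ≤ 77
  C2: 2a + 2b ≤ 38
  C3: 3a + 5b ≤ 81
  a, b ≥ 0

max z = 17a + 11b

s.t.
  5a + 3b + s1 = 77
  2a + 2b + s2 = 38
  3a + 5b + s3 = 81
  a, b, s1, s2, s3 ≥ 0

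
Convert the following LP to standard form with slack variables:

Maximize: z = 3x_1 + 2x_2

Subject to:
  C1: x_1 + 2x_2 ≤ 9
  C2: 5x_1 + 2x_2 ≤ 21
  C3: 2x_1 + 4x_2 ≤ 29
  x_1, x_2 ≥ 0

max z = 3x_1 + 2x_2

s.t.
  x_1 + 2x_2 + s1 = 9
  5x_1 + 2x_2 + s2 = 21
  2x_1 + 4x_2 + s3 = 29
  x_1, x_2, s1, s2, s3 ≥ 0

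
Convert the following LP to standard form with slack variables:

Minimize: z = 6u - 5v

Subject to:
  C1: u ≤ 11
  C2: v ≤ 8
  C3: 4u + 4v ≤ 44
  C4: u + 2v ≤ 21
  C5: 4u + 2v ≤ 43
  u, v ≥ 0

min z = 6u - 5v

s.t.
  u + s1 = 11
  v + s2 = 8
  4u + 4v + s3 = 44
  u + 2v + s4 = 21
  4u + 2v + s5 = 43
  u, v, s1, s2, s3, s4, s5 ≥ 0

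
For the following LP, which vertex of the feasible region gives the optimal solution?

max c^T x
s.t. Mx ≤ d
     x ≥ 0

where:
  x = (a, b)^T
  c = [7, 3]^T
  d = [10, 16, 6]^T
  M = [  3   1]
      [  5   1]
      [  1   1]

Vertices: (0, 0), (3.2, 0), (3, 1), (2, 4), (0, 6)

Evaluate the objective at each vertex of the feasible region:
  z(0, 0) = 0
  z(3.2, 0) = 22.4
  z(3, 1) = 24
  z(2, 4) = 26  ←
  z(0, 6) = 18
The maximum is at a = 2, b = 4.

(2, 4)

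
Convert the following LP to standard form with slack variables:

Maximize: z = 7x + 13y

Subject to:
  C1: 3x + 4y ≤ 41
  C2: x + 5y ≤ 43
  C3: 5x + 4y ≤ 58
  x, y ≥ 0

max z = 7x + 13y

s.t.
  3x + 4y + s1 = 41
  x + 5y + s2 = 43
  5x + 4y + s3 = 58
  x, y, s1, s2, s3 ≥ 0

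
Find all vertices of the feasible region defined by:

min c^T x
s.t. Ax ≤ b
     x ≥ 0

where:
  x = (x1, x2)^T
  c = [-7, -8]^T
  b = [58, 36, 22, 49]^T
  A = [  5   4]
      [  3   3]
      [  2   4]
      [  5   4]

(0, 0), (9.8, 0), (9, 1), (0, 5.5)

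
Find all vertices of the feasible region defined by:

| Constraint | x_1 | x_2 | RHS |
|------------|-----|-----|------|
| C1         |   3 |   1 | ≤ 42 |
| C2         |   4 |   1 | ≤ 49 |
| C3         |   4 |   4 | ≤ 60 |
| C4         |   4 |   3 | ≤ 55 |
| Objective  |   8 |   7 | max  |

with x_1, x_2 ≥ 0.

(0, 0), (12.25, 0), (11.5, 3), (10, 5), (0, 15)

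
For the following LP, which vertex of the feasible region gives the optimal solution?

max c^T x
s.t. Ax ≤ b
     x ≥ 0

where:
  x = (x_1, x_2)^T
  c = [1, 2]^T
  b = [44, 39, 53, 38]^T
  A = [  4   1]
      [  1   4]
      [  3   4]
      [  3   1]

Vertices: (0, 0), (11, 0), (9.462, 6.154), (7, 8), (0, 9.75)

Evaluate the objective at each vertex of the feasible region:
  z(0, 0) = 0
  z(11, 0) = 11
  z(9.462, 6.154) = 21.77
  z(7, 8) = 23  ←
  z(0, 9.75) = 19.5
The maximum is at x_1 = 7, x_2 = 8.

(7, 8)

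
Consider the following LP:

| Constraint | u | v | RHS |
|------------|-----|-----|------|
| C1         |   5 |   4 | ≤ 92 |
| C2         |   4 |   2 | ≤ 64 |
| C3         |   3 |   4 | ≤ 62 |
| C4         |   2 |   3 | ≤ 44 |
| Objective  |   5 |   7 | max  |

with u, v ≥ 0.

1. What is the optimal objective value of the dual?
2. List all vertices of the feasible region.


1. 106
2. (0, 0), (16, 0), (13.2, 5.6), (10, 8), (0, 14.67)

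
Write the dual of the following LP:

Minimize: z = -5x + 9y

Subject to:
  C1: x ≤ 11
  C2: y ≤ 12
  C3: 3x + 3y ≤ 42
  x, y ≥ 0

Primal min cᵀx s.t. Ax ≤ b, x ≥ 0  →  Dual max −bᵀy s.t. Aᵀy ≥ −c, y ≥ 0.

Maximize: z = -11y1 - 12y2 - 42y3

Subject to:
  y1 + 3y3 ≥ 5
  y2 + 3y3 ≥ -9
  y1, y2, y3 ≥ 0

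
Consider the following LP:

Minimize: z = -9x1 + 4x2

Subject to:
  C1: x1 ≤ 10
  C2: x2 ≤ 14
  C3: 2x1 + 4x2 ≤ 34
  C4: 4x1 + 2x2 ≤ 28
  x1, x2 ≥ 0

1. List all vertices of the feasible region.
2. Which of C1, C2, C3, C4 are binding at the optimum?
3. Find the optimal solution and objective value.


1. (0, 0), (7, 0), (3.667, 6.667), (0, 8.5)
2. C4
3. x1 = 7, x2 = 0, z = -63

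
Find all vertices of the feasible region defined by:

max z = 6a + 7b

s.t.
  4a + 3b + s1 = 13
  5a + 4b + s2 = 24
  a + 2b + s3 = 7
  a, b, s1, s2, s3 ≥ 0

(0, 0), (3.25, 0), (1, 3), (0, 3.5)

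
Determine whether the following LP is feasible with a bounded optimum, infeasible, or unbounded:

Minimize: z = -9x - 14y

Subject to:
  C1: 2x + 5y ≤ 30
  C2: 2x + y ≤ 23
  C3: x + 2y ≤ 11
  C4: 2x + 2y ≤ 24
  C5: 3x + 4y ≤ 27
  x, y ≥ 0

Feasible with a bounded optimal solution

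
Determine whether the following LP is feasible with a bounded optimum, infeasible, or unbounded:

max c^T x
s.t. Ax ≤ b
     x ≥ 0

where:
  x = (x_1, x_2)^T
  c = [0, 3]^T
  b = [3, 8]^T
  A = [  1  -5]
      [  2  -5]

Unbounded (objective can increase without bound)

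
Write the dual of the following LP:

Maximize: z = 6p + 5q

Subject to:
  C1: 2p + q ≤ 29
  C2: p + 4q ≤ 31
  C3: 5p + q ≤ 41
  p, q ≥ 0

Primal max cᵀx s.t. Ax ≤ b, x ≥ 0  →  Dual min bᵀy s.t. Aᵀy ≥ c, y ≥ 0.

Minimize: z = 29y1 + 31y2 + 41y3

Subject to:
  2y1 + y2 + 5y3 ≥ 6
  y1 + 4y2 + y3 ≥ 5
  y1, y2, y3 ≥ 0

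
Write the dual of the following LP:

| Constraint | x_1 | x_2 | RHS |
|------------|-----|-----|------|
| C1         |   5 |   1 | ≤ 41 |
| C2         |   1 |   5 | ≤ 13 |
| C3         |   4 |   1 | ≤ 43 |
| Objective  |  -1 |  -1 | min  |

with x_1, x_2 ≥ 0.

Primal min cᵀx s.t. Ax ≤ b, x ≥ 0  →  Dual max −bᵀy s.t. Aᵀy ≥ −c, y ≥ 0.

Maximize: z = -41y1 - 13y2 - 43y3

Subject to:
  5y1 + y2 + 4y3 ≥ 1
  y1 + 5y2 + y3 ≥ 1
  y1, y2, y3 ≥ 0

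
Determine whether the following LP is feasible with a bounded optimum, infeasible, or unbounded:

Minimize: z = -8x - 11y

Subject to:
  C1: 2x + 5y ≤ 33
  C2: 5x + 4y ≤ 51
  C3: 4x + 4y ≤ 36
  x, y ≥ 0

Feasible with a bounded optimal solution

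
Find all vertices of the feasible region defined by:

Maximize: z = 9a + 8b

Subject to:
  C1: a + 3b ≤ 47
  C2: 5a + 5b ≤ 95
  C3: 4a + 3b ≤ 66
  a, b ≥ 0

(0, 0), (16.5, 0), (9, 10), (5, 14), (0, 15.67)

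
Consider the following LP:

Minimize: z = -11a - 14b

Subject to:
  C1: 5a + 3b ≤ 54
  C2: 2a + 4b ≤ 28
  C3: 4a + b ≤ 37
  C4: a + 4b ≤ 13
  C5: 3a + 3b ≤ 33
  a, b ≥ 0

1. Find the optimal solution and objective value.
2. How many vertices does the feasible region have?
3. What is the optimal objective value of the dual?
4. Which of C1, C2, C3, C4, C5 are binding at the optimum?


1. a = 9, b = 1, z = -113
2. 4
3. -113
4. C3, C4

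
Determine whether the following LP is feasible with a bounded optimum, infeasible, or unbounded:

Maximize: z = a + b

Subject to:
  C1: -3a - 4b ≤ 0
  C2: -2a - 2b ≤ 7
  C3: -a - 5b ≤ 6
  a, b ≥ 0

Unbounded (objective can increase without bound)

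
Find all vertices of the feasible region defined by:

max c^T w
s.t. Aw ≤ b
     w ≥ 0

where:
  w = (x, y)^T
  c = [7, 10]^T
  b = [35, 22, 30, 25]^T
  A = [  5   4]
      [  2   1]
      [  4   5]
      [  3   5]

(0, 0), (7, 0), (6.111, 1.111), (5, 2), (0, 5)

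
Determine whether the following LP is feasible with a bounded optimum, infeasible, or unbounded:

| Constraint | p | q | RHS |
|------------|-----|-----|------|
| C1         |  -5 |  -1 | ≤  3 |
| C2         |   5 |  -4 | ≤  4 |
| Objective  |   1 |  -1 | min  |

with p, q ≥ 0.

Unbounded (objective can decrease without bound)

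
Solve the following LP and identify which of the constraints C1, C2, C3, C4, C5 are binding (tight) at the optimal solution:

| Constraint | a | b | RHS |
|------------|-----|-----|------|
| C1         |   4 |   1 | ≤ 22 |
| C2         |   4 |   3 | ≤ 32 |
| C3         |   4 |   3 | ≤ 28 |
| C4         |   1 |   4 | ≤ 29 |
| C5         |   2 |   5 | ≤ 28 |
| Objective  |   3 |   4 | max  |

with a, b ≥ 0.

At a = 4, b = 4, compute slack b - a·x for each constraint:
  C1: 22 − 20 = 2  (slack)
  C2: 32 − 28 = 4  (slack)
  C3: 28 − 28 = 0  (binding)
  C4: 29 − 20 = 9  (slack)
  C5: 28 − 28 = 0  (binding)

Optimal: a = 4, b = 4
Binding: C3, C5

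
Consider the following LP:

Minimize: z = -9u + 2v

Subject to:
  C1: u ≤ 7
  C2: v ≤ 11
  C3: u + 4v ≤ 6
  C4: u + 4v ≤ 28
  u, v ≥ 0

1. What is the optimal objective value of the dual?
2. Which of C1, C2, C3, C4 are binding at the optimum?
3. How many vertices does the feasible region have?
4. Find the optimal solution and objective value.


1. -54
2. C3
3. 3
4. u = 6, v = 0, z = -54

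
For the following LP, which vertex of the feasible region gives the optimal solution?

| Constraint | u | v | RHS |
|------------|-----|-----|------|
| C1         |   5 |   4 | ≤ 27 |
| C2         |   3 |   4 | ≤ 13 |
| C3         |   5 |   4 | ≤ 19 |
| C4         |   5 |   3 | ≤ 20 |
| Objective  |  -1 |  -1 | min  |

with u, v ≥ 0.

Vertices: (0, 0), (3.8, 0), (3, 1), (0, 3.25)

Evaluate the objective at each vertex of the feasible region:
  z(0, 0) = 0
  z(3.8, 0) = -3.8
  z(3, 1) = -4  ←
  z(0, 3.25) = -3.25
The minimum is at u = 3, v = 1.

(3, 1)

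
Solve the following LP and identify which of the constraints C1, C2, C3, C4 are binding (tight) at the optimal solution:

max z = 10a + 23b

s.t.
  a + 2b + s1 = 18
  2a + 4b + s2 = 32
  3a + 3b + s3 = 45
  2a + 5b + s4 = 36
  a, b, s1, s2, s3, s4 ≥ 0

At a = 8, b = 4, compute slack b - a·x for each constraint:
  C1: 18 − 16 = 2  (slack)
  C2: 32 − 32 = 0  (binding)
  C3: 45 − 36 = 9  (slack)
  C4: 36 − 36 = 0  (binding)

Optimal: a = 8, b = 4
Binding: C2, C4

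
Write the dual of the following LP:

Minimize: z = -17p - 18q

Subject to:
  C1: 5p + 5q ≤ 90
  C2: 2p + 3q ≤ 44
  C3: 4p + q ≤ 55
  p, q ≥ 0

Primal min cᵀx s.t. Ax ≤ b, x ≥ 0  →  Dual max −bᵀy s.t. Aᵀy ≥ −c, y ≥ 0.

Maximize: z = -90y1 - 44y2 - 55y3

Subject to:
  5y1 + 2y2 + 4y3 ≥ 17
  5y1 + 3y2 + y3 ≥ 18
  y1, y2, y3 ≥ 0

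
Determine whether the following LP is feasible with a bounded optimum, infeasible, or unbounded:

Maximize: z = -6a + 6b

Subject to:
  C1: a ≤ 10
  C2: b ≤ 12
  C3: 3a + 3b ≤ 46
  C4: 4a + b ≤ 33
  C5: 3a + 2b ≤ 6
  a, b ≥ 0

Feasible with a bounded optimal solution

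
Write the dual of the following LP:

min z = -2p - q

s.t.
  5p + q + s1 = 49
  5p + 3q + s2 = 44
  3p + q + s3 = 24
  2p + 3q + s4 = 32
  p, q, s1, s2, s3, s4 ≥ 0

Primal min cᵀx s.t. Ax ≤ b, x ≥ 0  →  Dual max −bᵀy s.t. Aᵀy ≥ −c, y ≥ 0.

Maximize: z = -49y1 - 44y2 - 24y3 - 32y4

Subject to:
  5y1 + 5y2 + 3y3 + 2y4 ≥ 2
  y1 + 3y2 + y3 + 3y4 ≥ 1
  y1, y2, y3, y4 ≥ 0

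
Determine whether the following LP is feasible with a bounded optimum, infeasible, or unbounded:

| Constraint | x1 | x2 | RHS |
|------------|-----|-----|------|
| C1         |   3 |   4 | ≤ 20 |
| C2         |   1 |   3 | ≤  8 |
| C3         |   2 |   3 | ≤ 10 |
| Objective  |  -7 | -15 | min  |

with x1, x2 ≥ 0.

Feasible with a bounded optimal solution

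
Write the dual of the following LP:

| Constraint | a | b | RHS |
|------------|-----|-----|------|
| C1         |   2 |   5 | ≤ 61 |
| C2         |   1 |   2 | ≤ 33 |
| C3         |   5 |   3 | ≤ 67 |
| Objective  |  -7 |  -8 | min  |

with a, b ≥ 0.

Primal min cᵀx s.t. Ax ≤ b, x ≥ 0  →  Dual max −bᵀy s.t. Aᵀy ≥ −c, y ≥ 0.

Maximize: z = -61y1 - 33y2 - 67y3

Subject to:
  2y1 + y2 + 5y3 ≥ 7
  5y1 + 2y2 + 3y3 ≥ 8
  y1, y2, y3 ≥ 0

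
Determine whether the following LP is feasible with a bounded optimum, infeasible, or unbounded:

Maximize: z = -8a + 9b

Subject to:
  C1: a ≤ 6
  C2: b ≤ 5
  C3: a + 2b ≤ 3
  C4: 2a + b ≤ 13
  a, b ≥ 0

Feasible with a bounded optimal solution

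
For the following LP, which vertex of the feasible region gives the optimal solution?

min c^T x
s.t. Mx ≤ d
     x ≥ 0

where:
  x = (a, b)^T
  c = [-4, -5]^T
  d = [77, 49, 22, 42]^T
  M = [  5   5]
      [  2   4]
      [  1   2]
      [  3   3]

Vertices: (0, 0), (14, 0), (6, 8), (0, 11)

Evaluate the objective at each vertex of the feasible region:
  z(0, 0) = 0
  z(14, 0) = -56
  z(6, 8) = -64  ←
  z(0, 11) = -55
The minimum is at a = 6, b = 8.

(6, 8)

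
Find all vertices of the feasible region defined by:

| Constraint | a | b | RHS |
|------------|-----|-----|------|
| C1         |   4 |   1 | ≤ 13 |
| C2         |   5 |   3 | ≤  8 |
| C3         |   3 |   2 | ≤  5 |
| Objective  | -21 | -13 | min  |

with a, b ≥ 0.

(0, 0), (1.6, 0), (1, 1), (0, 2.5)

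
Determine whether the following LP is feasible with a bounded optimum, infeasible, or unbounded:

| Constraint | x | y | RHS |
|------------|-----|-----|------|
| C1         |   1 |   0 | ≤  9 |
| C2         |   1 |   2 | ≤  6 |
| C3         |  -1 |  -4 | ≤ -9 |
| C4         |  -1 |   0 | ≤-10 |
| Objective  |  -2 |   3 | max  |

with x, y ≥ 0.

Infeasible (no feasible solution exists)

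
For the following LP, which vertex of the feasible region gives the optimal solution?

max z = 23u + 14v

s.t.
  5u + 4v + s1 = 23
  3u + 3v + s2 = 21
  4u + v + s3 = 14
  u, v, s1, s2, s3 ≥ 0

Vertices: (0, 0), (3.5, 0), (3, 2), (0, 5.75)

Evaluate the objective at each vertex of the feasible region:
  z(0, 0) = 0
  z(3.5, 0) = 80.5
  z(3, 2) = 97  ←
  z(0, 5.75) = 80.5
The maximum is at u = 3, v = 2.

(3, 2)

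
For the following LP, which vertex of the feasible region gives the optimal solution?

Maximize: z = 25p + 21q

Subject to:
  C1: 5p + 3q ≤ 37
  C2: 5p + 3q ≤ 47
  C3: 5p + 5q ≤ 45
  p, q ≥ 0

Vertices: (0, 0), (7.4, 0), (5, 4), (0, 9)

Evaluate the objective at each vertex of the feasible region:
  z(0, 0) = 0
  z(7.4, 0) = 185
  z(5, 4) = 209  ←
  z(0, 9) = 189
The maximum is at p = 5, q = 4.

(5, 4)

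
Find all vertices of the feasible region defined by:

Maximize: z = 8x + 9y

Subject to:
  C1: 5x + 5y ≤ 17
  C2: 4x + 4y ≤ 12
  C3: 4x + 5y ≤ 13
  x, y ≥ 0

(0, 0), (3, 0), (2, 1), (0, 2.6)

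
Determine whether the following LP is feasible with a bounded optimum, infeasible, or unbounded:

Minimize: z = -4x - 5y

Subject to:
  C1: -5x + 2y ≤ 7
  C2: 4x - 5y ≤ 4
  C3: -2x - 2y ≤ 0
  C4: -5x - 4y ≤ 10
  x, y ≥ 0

Unbounded (objective can decrease without bound)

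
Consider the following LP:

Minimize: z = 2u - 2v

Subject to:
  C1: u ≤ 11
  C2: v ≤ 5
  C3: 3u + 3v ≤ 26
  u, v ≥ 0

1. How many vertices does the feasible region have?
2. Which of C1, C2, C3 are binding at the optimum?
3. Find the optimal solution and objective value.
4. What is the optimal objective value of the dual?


1. 4
2. C2
3. u = 0, v = 5, z = -10
4. -10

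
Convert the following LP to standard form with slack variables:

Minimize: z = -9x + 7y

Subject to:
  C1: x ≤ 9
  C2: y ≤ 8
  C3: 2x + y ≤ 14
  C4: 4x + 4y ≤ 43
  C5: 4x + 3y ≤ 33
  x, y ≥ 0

min z = -9x + 7y

s.t.
  x + s1 = 9
  y + s2 = 8
  2x + y + s3 = 14
  4x + 4y + s4 = 43
  4x + 3y + s5 = 33
  x, y, s1, s2, s3, s4, s5 ≥ 0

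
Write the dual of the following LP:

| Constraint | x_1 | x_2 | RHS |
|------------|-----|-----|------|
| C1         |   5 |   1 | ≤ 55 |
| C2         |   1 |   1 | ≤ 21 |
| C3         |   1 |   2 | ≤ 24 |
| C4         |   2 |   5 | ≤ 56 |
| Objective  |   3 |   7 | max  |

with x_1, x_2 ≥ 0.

Primal max cᵀx s.t. Ax ≤ b, x ≥ 0  →  Dual min bᵀy s.t. Aᵀy ≥ c, y ≥ 0.

Minimize: z = 55y1 + 21y2 + 24y3 + 56y4

Subject to:
  5y1 + y2 + y3 + 2y4 ≥ 3
  y1 + y2 + 2y3 + 5y4 ≥ 7
  y1, y2, y3, y4 ≥ 0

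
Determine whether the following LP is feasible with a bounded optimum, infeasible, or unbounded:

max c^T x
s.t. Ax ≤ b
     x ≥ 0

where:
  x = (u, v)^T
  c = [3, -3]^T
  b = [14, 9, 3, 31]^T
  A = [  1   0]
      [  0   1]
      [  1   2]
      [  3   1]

Feasible with a bounded optimal solution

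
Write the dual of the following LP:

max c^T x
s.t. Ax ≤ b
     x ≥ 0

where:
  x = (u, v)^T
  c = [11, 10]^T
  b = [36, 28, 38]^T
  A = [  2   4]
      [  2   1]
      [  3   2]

Primal max cᵀx s.t. Ax ≤ b, x ≥ 0  →  Dual min bᵀy s.t. Aᵀy ≥ c, y ≥ 0.

Minimize: z = 36y1 + 28y2 + 38y3

Subject to:
  2y1 + 2y2 + 3y3 ≥ 11
  4y1 + y2 + 2y3 ≥ 10
  y1, y2, y3 ≥ 0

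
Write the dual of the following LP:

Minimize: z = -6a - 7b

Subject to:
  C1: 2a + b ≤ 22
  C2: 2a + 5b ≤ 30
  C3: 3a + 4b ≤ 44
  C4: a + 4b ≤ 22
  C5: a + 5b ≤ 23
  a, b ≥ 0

Primal min cᵀx s.t. Ax ≤ b, x ≥ 0  →  Dual max −bᵀy s.t. Aᵀy ≥ −c, y ≥ 0.

Maximize: z = -22y1 - 30y2 - 44y3 - 22y4 - 23y5

Subject to:
  2y1 + 2y2 + 3y3 + y4 + y5 ≥ 6
  y1 + 5y2 + 4y3 + 4y4 + 5y5 ≥ 7
  y1, y2, y3, y4, y5 ≥ 0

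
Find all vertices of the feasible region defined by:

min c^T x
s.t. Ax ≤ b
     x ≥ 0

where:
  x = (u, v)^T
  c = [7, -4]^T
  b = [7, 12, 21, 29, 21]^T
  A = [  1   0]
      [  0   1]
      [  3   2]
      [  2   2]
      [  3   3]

(0, 0), (7, 0), (0, 7)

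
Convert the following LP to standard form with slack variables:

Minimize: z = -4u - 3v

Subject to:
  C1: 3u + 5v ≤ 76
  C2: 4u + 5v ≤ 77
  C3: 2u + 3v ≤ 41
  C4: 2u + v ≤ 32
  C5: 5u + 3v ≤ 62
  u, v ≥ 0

min z = -4u - 3v

s.t.
  3u + 5v + s1 = 76
  4u + 5v + s2 = 77
  2u + 3v + s3 = 41
  2u + v + s4 = 32
  5u + 3v + s5 = 62
  u, v, s1, s2, s3, s4, s5 ≥ 0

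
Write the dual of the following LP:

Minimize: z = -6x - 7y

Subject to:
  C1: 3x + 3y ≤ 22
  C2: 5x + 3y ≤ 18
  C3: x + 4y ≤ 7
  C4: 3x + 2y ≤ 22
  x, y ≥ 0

Primal min cᵀx s.t. Ax ≤ b, x ≥ 0  →  Dual max −bᵀy s.t. Aᵀy ≥ −c, y ≥ 0.

Maximize: z = -22y1 - 18y2 - 7y3 - 22y4

Subject to:
  3y1 + 5y2 + y3 + 3y4 ≥ 6
  3y1 + 3y2 + 4y3 + 2y4 ≥ 7
  y1, y2, y3, y4 ≥ 0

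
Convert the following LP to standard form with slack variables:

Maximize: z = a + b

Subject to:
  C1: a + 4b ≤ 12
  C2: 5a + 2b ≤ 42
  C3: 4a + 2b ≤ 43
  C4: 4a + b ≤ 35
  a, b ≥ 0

max z = a + b

s.t.
  a + 4b + s1 = 12
  5a + 2b + s2 = 42
  4a + 2b + s3 = 43
  4a + b + s4 = 35
  a, b, s1, s2, s3, s4 ≥ 0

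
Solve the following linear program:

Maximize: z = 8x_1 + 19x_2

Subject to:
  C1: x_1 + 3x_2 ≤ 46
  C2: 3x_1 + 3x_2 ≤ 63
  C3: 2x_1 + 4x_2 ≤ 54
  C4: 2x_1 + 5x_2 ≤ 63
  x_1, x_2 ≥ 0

Evaluate the objective at each vertex of the feasible region:
  z(0, 0) = 0
  z(21, 0) = 168
  z(15, 6) = 234
  z(9, 9) = 243  ←
  z(0, 12.6) = 239.4
The maximum is at x_1 = 9, x_2 = 9.

x_1 = 9, x_2 = 9, z = 243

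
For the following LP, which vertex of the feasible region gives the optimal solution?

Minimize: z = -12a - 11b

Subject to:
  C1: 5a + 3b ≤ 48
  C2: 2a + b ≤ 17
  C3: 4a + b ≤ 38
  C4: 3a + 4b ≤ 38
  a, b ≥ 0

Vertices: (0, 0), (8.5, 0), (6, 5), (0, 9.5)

Evaluate the objective at each vertex of the feasible region:
  z(0, 0) = 0
  z(8.5, 0) = -102
  z(6, 5) = -127  ←
  z(0, 9.5) = -104.5
The minimum is at a = 6, b = 5.

(6, 5)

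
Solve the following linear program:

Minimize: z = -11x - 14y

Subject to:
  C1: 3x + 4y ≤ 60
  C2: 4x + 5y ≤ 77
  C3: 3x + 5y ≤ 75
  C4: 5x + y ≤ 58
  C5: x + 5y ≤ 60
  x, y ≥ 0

Evaluate the objective at each vertex of the feasible region:
  z(0, 0) = 0
  z(11.6, 0) = -127.6
  z(10.14, 7.286) = -213.6
  z(8, 9) = -214  ←
  z(5.455, 10.91) = -212.7
  z(0, 12) = -168
The minimum is at x = 8, y = 9.

x = 8, y = 9, z = -214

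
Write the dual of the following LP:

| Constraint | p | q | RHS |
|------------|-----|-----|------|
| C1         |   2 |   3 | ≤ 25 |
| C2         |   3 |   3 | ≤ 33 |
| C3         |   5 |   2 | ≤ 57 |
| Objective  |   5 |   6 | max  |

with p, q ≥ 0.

Primal max cᵀx s.t. Ax ≤ b, x ≥ 0  →  Dual min bᵀy s.t. Aᵀy ≥ c, y ≥ 0.

Minimize: z = 25y1 + 33y2 + 57y3

Subject to:
  2y1 + 3y2 + 5y3 ≥ 5
  3y1 + 3y2 + 2y3 ≥ 6
  y1, y2, y3 ≥ 0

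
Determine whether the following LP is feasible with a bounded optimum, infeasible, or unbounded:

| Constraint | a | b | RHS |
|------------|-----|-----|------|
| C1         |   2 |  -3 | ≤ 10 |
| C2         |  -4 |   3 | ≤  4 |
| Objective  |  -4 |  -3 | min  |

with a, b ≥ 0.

Unbounded (objective can decrease without bound)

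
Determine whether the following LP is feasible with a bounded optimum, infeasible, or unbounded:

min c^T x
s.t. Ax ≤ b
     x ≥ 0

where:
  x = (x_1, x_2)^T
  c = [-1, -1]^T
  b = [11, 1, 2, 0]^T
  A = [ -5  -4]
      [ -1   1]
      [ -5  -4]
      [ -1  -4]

Unbounded (objective can decrease without bound)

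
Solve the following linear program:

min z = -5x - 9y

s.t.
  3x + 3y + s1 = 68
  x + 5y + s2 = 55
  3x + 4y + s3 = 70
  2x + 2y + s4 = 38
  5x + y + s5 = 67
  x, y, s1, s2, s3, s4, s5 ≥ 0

Evaluate the objective at each vertex of the feasible region:
  z(0, 0) = 0
  z(13.4, 0) = -67
  z(12, 7) = -123
  z(10, 9) = -131  ←
  z(0, 11) = -99
The minimum is at x = 10, y = 9.

x = 10, y = 9, z = -131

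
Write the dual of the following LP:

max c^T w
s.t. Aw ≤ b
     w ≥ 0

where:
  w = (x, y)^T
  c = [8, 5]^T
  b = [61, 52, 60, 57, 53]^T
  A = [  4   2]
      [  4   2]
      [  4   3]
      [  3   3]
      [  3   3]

Primal max cᵀx s.t. Ax ≤ b, x ≥ 0  →  Dual min bᵀy s.t. Aᵀy ≥ c, y ≥ 0.

Minimize: z = 61y1 + 52y2 + 60y3 + 57y4 + 53y5

Subject to:
  4y1 + 4y2 + 4y3 + 3y4 + 3y5 ≥ 8
  2y1 + 2y2 + 3y3 + 3y4 + 3y5 ≥ 5
  y1, y2, y3, y4, y5 ≥ 0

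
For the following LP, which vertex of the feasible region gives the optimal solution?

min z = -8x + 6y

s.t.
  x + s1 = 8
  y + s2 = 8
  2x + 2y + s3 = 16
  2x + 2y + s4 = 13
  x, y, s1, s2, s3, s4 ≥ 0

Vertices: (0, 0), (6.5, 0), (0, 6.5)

Evaluate the objective at each vertex of the feasible region:
  z(0, 0) = 0
  z(6.5, 0) = -52  ←
  z(0, 6.5) = 39
The minimum is at x = 6.5, y = 0.

(6.5, 0)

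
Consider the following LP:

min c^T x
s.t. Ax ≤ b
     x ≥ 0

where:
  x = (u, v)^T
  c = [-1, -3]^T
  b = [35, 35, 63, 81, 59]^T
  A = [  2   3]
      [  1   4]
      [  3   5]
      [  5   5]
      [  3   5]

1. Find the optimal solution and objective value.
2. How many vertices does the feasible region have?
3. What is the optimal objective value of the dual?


1. u = 7, v = 7, z = -28
2. 5
3. -28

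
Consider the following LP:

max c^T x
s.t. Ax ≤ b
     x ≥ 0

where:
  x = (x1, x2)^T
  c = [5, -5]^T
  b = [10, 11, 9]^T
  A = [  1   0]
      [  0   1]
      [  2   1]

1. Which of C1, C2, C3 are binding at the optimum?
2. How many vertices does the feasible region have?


1. C3
2. 3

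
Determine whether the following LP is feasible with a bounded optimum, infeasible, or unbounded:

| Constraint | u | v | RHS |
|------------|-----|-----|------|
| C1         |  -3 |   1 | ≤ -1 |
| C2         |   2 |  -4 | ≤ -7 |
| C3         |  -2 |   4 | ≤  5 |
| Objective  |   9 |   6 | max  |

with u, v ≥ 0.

Infeasible (no feasible solution exists)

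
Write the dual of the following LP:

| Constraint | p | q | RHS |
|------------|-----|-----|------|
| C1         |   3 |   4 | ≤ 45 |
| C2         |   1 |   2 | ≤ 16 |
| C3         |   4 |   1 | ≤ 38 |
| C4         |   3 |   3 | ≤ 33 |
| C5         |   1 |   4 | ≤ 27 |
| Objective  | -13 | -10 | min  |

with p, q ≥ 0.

Primal min cᵀx s.t. Ax ≤ b, x ≥ 0  →  Dual max −bᵀy s.t. Aᵀy ≥ −c, y ≥ 0.

Maximize: z = -45y1 - 16y2 - 38y3 - 33y4 - 27y5

Subject to:
  3y1 + y2 + 4y3 + 3y4 + y5 ≥ 13
  4y1 + 2y2 + y3 + 3y4 + 4y5 ≥ 10
  y1, y2, y3, y4, y5 ≥ 0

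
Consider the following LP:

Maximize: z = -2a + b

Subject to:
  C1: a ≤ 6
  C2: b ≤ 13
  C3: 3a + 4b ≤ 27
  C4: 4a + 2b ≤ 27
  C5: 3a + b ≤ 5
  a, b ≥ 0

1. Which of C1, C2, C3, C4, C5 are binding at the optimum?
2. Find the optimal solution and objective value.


1. C5
2. a = 0, b = 5, z = 5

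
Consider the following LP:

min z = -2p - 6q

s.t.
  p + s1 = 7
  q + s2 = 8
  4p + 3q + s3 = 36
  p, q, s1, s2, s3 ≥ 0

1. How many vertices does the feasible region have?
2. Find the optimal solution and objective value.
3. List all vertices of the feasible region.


1. 5
2. p = 3, q = 8, z = -54
3. (0, 0), (7, 0), (7, 2.667), (3, 8), (0, 8)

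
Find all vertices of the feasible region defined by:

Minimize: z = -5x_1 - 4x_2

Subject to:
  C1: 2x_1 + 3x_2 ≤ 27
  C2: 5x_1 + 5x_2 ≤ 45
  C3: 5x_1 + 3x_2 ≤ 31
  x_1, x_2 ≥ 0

(0, 0), (6.2, 0), (2, 7), (0, 9)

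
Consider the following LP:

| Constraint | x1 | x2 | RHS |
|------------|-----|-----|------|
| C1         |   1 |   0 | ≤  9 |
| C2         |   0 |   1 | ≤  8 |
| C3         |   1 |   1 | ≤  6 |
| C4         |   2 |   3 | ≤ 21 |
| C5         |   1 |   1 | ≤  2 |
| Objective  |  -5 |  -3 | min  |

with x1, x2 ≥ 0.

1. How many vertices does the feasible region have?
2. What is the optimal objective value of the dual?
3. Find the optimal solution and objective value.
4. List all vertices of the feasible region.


1. 3
2. -10
3. x1 = 2, x2 = 0, z = -10
4. (0, 0), (2, 0), (0, 2)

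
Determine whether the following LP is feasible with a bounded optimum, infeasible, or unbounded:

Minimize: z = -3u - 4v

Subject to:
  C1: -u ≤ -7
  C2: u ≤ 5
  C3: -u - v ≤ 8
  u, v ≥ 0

Infeasible (no feasible solution exists)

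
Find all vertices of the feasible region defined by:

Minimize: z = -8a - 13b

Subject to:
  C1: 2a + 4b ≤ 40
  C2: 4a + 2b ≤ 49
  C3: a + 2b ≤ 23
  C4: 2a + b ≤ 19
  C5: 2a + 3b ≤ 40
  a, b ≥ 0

(0, 0), (9.5, 0), (6, 7), (0, 10)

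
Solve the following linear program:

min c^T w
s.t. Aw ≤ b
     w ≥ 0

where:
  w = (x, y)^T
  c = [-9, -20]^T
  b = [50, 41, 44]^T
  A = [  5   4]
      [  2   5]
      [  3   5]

Evaluate the objective at each vertex of the feasible region:
  z(0, 0) = 0
  z(10, 0) = -90
  z(5.692, 5.385) = -158.9
  z(3, 7) = -167  ←
  z(0, 8.2) = -164
The minimum is at x = 3, y = 7.

x = 3, y = 7, z = -167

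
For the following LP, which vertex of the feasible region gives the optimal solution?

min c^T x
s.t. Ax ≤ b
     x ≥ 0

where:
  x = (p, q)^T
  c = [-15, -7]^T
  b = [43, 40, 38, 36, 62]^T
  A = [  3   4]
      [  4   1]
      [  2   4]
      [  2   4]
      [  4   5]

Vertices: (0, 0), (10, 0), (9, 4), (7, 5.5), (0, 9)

Evaluate the objective at each vertex of the feasible region:
  z(0, 0) = 0
  z(10, 0) = -150
  z(9, 4) = -163  ←
  z(7, 5.5) = -143.5
  z(0, 9) = -63
The minimum is at p = 9, q = 4.

(9, 4)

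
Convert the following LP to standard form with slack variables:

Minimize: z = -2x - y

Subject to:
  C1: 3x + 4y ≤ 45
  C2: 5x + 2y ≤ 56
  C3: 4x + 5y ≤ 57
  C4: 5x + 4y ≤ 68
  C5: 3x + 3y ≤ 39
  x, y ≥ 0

min z = -2x - y

s.t.
  3x + 4y + s1 = 45
  5x + 2y + s2 = 56
  4x + 5y + s3 = 57
  5x + 4y + s4 = 68
  3x + 3y + s5 = 39
  x, y, s1, s2, s3, s4, s5 ≥ 0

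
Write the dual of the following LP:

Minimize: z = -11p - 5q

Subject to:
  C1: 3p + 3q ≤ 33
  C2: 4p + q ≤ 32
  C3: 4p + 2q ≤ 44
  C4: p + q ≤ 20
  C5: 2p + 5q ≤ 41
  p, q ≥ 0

Primal min cᵀx s.t. Ax ≤ b, x ≥ 0  →  Dual max −bᵀy s.t. Aᵀy ≥ −c, y ≥ 0.

Maximize: z = -33y1 - 32y2 - 44y3 - 20y4 - 41y5

Subject to:
  3y1 + 4y2 + 4y3 + y4 + 2y5 ≥ 11
  3y1 + y2 + 2y3 + y4 + 5y5 ≥ 5
  y1, y2, y3, y4, y5 ≥ 0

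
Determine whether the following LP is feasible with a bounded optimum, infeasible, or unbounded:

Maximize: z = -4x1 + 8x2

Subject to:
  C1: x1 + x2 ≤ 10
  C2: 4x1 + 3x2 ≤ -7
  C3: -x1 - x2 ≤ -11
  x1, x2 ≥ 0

Infeasible (no feasible solution exists)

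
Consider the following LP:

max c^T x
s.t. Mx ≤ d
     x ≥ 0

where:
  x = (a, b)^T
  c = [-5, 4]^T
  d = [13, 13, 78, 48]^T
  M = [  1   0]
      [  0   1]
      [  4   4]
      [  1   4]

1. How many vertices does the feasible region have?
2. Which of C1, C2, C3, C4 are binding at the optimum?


1. 5
2. C4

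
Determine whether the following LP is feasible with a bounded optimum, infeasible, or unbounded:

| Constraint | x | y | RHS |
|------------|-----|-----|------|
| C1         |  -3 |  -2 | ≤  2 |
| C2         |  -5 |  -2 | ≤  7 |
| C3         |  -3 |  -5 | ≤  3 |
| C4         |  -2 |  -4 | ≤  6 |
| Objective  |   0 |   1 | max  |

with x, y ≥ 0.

Unbounded (objective can increase without bound)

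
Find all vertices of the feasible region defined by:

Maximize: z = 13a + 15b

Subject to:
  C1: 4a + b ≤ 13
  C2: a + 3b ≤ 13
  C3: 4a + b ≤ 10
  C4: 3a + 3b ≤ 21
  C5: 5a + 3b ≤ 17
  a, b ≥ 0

(0, 0), (2.5, 0), (1.857, 2.571), (1, 4), (0, 4.333)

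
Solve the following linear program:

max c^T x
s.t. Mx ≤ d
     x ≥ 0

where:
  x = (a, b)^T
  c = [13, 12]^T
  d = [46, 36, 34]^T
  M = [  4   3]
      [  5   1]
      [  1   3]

Evaluate the objective at each vertex of the feasible region:
  z(0, 0) = 0
  z(7.2, 0) = 93.6
  z(5.636, 7.818) = 167.1
  z(4, 10) = 172  ←
  z(0, 11.33) = 136
The maximum is at a = 4, b = 10.

a = 4, b = 10, z = 172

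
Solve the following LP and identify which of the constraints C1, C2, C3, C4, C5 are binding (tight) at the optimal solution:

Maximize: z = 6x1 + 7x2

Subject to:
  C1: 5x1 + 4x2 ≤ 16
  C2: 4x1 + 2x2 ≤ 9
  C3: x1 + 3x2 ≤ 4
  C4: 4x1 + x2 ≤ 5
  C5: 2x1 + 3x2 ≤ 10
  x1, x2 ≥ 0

At x1 = 1, x2 = 1, compute slack b - a·x for each constraint:
  C1: 16 − 9 = 7  (slack)
  C2: 9 − 6 = 3  (slack)
  C3: 4 − 4 = 0  (binding)
  C4: 5 − 5 = 0  (binding)
  C5: 10 − 5 = 5  (slack)

Optimal: x1 = 1, x2 = 1
Binding: C3, C4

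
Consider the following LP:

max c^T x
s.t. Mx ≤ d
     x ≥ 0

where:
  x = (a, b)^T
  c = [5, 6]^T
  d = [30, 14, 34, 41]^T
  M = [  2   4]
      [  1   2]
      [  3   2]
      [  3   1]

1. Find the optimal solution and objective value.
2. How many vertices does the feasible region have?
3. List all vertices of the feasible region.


1. a = 10, b = 2, z = 62
2. 4
3. (0, 0), (11.33, 0), (10, 2), (0, 7)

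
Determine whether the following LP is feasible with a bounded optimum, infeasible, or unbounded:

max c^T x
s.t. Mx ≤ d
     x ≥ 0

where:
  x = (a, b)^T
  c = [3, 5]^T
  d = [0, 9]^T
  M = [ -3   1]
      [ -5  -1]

Unbounded (objective can increase without bound)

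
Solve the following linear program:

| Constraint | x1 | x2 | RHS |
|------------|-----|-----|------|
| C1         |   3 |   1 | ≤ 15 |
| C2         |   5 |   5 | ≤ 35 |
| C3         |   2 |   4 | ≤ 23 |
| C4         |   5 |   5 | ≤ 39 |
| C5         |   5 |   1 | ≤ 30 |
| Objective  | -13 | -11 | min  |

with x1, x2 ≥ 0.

Evaluate the objective at each vertex of the feasible region:
  z(0, 0) = 0
  z(5, 0) = -65
  z(4, 3) = -85  ←
  z(2.5, 4.5) = -82
  z(0, 5.75) = -63.25
The minimum is at x1 = 4, x2 = 3.

x1 = 4, x2 = 3, z = -85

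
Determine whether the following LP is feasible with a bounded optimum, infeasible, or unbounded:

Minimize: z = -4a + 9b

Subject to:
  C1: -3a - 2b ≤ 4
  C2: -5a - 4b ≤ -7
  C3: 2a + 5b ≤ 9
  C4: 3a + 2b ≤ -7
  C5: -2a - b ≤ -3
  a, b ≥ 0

Infeasible (no feasible solution exists)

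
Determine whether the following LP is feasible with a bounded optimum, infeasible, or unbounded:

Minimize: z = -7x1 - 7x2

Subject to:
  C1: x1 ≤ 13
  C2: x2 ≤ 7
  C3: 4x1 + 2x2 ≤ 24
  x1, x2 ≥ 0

Feasible with a bounded optimal solution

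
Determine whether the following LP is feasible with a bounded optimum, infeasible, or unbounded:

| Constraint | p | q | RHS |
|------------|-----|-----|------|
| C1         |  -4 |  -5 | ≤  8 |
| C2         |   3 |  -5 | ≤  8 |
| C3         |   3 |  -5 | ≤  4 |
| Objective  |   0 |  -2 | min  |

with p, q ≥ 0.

Unbounded (objective can decrease without bound)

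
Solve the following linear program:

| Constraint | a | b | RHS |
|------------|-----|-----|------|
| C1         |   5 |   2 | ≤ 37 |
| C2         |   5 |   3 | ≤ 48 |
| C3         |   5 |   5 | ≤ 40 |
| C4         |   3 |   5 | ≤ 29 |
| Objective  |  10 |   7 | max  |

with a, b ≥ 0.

Evaluate the objective at each vertex of the feasible region:
  z(0, 0) = 0
  z(7.4, 0) = 74
  z(7, 1) = 77  ←
  z(5.5, 2.5) = 72.5
  z(0, 5.8) = 40.6
The maximum is at a = 7, b = 1.

a = 7, b = 1, z = 77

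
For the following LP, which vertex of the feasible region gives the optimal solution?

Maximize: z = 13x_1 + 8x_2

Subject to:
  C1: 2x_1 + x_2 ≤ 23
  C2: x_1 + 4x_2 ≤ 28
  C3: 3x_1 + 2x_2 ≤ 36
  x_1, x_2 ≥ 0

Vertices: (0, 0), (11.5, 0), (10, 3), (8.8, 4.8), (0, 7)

Evaluate the objective at each vertex of the feasible region:
  z(0, 0) = 0
  z(11.5, 0) = 149.5
  z(10, 3) = 154  ←
  z(8.8, 4.8) = 152.8
  z(0, 7) = 56
The maximum is at x_1 = 10, x_2 = 3.

(10, 3)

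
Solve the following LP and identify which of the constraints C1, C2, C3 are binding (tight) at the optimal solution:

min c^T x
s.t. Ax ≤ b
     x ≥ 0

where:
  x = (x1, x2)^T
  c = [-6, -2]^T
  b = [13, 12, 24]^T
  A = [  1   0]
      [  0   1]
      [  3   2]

At x1 = 8, x2 = 0, compute slack b - a·x for each constraint:
  C1: 13 − 8 = 5  (slack)
  C2: 12 − 0 = 12  (slack)
  C3: 24 − 24 = 0  (binding)

Optimal: x1 = 8, x2 = 0
Binding: C3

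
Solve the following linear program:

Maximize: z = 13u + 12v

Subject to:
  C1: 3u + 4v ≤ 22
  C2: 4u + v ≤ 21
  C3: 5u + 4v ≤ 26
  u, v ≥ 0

Evaluate the objective at each vertex of the feasible region:
  z(0, 0) = 0
  z(5.2, 0) = 67.6
  z(2, 4) = 74  ←
  z(0, 5.5) = 66
The maximum is at u = 2, v = 4.

u = 2, v = 4, z = 74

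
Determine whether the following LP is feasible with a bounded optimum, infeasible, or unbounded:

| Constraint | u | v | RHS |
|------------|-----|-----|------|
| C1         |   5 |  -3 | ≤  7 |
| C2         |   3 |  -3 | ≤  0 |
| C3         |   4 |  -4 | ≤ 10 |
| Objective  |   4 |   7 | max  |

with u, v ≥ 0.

Unbounded (objective can increase without bound)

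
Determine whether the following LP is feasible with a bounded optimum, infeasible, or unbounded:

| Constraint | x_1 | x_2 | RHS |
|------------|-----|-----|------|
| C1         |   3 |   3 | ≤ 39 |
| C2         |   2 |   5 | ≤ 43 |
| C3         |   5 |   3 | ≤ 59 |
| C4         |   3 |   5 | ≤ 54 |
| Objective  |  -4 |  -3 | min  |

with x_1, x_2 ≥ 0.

Feasible with a bounded optimal solution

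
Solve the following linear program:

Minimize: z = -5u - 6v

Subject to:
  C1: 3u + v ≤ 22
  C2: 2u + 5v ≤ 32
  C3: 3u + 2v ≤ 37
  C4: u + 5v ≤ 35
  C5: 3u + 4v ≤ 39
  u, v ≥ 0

Evaluate the objective at each vertex of the feasible region:
  z(0, 0) = 0
  z(7.333, 0) = -36.67
  z(6, 4) = -54  ←
  z(0, 6.4) = -38.4
The minimum is at u = 6, v = 4.

u = 6, v = 4, z = -54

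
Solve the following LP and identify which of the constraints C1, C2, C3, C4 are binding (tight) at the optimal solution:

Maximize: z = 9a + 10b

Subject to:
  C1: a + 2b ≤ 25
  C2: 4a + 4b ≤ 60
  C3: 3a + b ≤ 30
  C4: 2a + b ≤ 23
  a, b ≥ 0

At a = 5, b = 10, compute slack b - a·x for each constraint:
  C1: 25 − 25 = 0  (binding)
  C2: 60 − 60 = 0  (binding)
  C3: 30 − 25 = 5  (slack)
  C4: 23 − 20 = 3  (slack)

Optimal: a = 5, b = 10
Binding: C1, C2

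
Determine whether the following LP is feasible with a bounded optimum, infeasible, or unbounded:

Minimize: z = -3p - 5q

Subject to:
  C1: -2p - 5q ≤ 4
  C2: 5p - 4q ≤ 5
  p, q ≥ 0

Unbounded (objective can decrease without bound)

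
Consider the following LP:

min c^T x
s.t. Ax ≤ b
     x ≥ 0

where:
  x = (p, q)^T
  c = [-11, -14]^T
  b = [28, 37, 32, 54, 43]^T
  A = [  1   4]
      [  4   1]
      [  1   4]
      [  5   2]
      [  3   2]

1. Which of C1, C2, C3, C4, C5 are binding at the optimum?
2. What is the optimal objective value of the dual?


1. C1, C2
2. -158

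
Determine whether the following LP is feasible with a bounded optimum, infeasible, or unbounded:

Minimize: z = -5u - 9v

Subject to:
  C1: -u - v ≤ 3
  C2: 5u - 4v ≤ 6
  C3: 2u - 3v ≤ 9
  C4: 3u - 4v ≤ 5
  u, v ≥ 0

Unbounded (objective can decrease without bound)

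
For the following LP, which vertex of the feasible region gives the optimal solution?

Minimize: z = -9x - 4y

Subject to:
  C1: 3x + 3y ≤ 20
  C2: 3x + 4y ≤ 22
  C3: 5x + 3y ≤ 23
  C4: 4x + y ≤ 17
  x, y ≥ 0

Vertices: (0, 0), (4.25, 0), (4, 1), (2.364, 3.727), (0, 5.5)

Evaluate the objective at each vertex of the feasible region:
  z(0, 0) = 0
  z(4.25, 0) = -38.25
  z(4, 1) = -40  ←
  z(2.364, 3.727) = -36.18
  z(0, 5.5) = -22
The minimum is at x = 4, y = 1.

(4, 1)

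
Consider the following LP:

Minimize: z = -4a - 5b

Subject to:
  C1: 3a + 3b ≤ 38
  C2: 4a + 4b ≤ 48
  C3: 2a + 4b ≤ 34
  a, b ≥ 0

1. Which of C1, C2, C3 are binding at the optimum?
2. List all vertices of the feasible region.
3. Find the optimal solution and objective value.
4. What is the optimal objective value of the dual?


1. C2, C3
2. (0, 0), (12, 0), (7, 5), (0, 8.5)
3. a = 7, b = 5, z = -53
4. -53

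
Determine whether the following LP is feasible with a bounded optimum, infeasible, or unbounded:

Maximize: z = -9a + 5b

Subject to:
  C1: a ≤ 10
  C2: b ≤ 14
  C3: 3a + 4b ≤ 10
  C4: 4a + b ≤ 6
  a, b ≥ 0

Feasible with a bounded optimal solution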